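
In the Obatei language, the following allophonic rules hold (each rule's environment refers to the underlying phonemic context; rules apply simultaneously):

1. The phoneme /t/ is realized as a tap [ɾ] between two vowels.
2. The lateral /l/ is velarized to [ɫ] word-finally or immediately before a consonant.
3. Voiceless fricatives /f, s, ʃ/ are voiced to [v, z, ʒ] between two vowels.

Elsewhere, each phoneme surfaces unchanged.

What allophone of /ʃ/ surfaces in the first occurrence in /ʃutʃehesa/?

[ʃ]

/ʃ/ (word-initial) fails the environment for rule 3, so it stays [ʃ].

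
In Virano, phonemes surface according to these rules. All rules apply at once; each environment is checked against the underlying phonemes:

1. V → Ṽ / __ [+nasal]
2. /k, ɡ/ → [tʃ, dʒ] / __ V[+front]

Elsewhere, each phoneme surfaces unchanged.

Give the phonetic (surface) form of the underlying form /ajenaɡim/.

[ajẽnadʒĩm]

/a/ (word-initial) fails the environment for rule 1, so it stays [a].
/j/ (between /a/ and /e/): no rule targets it → [j].
/e/ (between /j/ and /n/) occurs before a nasal consonant → [ẽ] by rule 1.
/n/ (between /e/ and /a/) is unaffected → [n].
/a/ (between /n/ and /ɡ/): rule 1 targets it, but not before a nasal consonant → unchanged [a].
/ɡ/ — between /a/ and /i/, before a front vowel — surfaces as [dʒ] (rule 2).
/i/ meets the environment for rule 1 (before a nasal consonant) → [ĩ].
/m/ stays [m].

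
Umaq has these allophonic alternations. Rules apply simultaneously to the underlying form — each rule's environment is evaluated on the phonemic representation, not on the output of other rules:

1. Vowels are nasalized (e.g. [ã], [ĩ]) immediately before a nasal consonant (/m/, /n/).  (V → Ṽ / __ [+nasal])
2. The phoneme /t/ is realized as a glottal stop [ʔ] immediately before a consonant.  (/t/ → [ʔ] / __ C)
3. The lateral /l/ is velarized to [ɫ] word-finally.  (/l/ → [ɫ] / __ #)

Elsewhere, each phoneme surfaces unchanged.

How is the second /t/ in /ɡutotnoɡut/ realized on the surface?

[ʔ]

/t/ meets the environment for rule 2 (immediately before a consonant) → [ʔ].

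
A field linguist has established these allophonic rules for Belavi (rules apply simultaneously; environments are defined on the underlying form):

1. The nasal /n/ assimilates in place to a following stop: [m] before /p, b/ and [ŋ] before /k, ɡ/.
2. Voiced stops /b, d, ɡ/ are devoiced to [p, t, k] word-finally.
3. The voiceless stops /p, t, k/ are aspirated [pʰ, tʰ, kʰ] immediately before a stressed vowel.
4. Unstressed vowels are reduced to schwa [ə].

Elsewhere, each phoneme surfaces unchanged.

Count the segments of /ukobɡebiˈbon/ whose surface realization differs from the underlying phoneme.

4

Segments that undergo a rule: /u/ → [ə] (rule 4); /o/ → [ə] (rule 4); /e/ → [ə] (rule 4); /i/ → [ə] (rule 4).
All other segments surface unchanged.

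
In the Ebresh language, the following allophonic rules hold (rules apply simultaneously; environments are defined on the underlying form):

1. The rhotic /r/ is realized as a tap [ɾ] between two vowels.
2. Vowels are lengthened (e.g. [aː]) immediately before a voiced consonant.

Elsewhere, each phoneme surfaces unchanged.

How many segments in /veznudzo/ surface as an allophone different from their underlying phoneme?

2

Segments that undergo a rule: /e/ → [eː] (rule 2); /u/ → [uː] (rule 2).
All other segments surface unchanged.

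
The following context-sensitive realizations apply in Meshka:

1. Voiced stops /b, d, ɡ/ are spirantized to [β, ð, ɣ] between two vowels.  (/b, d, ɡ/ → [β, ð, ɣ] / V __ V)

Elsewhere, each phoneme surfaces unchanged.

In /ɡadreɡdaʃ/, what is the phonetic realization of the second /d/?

/d/ — between /ɡ/ and /a/; rule 1 does not apply here → [d].

[d]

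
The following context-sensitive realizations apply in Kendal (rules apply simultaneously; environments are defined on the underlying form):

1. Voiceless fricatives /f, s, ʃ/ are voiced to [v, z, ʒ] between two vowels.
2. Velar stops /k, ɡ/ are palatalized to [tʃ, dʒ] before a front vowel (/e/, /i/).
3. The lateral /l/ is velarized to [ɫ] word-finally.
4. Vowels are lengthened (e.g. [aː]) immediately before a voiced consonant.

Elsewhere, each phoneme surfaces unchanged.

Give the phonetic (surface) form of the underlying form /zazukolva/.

/z/ (word-initial) is unaffected → [z].
Rule 4 applies to /a/ (between /z/ and /z/: before a voiced consonant) → [aː].
/z/ (between /a/ and /u/) is unaffected → [z].
/u/ — between /z/ and /k/; rule 4 does not apply here → [u].
/k/ — between /u/ and /o/; rule 2 does not apply here → [k].
/o/ meets the environment for rule 4 (before a voiced consonant) → [oː].
/l/ — between /o/ and /v/; rule 3 does not apply here → [l].
/v/ (between /l/ and /a/) is unaffected → [v].
/a/ — word-final; rule 4 does not apply here → [a].

[zaːzukoːlva]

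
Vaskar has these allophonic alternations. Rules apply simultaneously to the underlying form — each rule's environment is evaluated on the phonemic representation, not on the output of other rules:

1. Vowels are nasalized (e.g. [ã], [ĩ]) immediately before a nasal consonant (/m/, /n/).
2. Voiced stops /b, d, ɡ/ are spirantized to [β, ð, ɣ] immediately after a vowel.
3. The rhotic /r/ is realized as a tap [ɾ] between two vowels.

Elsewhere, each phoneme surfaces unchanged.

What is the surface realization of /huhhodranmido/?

[huhhoðrãnmiðo]

/u/ (between /h/ and /h/) is in the target of rule 1 but the environment (before a nasal consonant) is not met → [u].
/o/ — between /h/ and /d/; rule 1 does not apply here → [o].
/d/ (between /o/ and /r/) occurs immediately after a vowel → [ð] by rule 2.
/r/ (between /d/ and /a/) fails the environment for rule 3, so it stays [r].
Rule 1 applies to /a/ (between /r/ and /n/: before a nasal consonant) → [ã].
/i/ — between /m/ and /d/; rule 1 does not apply here → [i].
/d/ (between /i/ and /o/) occurs immediately after a vowel → [ð] by rule 2.
/o/ (word-final): rule 1 targets it, but not before a nasal consonant → unchanged [o].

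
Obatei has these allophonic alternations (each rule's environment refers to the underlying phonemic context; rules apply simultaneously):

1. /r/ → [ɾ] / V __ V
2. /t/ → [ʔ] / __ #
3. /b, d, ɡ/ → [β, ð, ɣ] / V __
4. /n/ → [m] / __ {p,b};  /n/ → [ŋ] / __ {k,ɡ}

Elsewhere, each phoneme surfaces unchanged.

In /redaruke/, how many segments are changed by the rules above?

Segments that undergo a rule: /d/ → [ð] (rule 3); /r/ → [ɾ] (rule 1).
All other segments surface unchanged.

2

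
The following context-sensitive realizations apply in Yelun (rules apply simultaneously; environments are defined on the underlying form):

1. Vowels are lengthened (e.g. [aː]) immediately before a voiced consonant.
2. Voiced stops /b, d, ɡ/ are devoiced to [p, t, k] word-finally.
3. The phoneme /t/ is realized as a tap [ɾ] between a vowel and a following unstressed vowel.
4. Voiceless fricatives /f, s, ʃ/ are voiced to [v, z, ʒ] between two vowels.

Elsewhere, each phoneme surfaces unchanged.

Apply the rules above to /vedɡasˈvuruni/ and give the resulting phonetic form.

[veːdɡasˈvuːruːni]

/v/ (word-initial): no rule targets it → [v].
/e/ — between /v/ and /d/, before a voiced consonant — surfaces as [eː] (rule 1).
/d/ (between /e/ and /ɡ/) is in the target of rule 2 but the environment (word-finally) is not met → [d].
/ɡ/ (between /d/ and /a/) is in the target of rule 2 but the environment (word-finally) is not met → [ɡ].
/a/ — between /ɡ/ and /s/; rule 1 does not apply here → [a].
/s/ (between /a/ and /v/) fails the environment for rule 4, so it stays [s].
/v/ (between /s/ and /u/): no rule targets it → [v].
/u/ (between /v/ and /r/) occurs before a voiced consonant → [uː] by rule 1.
/r/ (between /u/ and /u/): no rule targets it → [r].
Rule 1 applies to /u/ (between /r/ and /n/: before a voiced consonant) → [uː].
/n/ (between /u/ and /i/) is unaffected → [n].
/i/ (word-final): rule 1 targets it, but not before a voiced consonant → unchanged [i].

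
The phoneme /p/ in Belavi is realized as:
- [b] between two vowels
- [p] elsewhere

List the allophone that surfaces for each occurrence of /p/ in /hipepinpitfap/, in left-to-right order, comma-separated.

[b], [b], [p], [p]

Occurrence 1 (position 3): between two vowels → [b].
Occurrence 2 (position 5): between two vowels → [b].
Occurrence 3 (position 8): no conditioning environment matches → elsewhere allophone [p].
Occurrence 4 (position 13): no conditioning environment matches → elsewhere allophone [p].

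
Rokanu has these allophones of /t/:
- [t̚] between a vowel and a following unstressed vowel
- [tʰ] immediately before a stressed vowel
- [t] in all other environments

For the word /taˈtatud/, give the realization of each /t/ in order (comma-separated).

[t], [tʰ], [t̚]

Occurrence 1 (position 1): no conditioning environment matches → elsewhere allophone [t].
Occurrence 2 (position 3): immediately before a stressed vowel → [tʰ].
Occurrence 3 (position 5): between a vowel and a following unstressed vowel → [t̚].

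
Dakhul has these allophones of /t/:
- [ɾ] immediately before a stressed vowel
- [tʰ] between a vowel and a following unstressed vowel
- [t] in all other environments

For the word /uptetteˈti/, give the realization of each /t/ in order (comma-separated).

[t], [t], [t], [ɾ]

Occurrence 1 (position 3): no conditioning environment matches → elsewhere allophone [t].
Occurrence 2 (position 5): no conditioning environment matches → elsewhere allophone [t].
Occurrence 3 (position 6): no conditioning environment matches → elsewhere allophone [t].
Occurrence 4 (position 8): immediately before a stressed vowel → [ɾ].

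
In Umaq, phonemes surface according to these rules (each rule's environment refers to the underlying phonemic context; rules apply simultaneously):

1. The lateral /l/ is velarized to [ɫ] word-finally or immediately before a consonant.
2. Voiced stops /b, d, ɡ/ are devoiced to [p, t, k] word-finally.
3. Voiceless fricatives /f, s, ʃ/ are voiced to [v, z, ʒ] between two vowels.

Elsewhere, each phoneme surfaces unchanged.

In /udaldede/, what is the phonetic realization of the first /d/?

[d]

/d/ — between /u/ and /a/; rule 2 does not apply here → [d].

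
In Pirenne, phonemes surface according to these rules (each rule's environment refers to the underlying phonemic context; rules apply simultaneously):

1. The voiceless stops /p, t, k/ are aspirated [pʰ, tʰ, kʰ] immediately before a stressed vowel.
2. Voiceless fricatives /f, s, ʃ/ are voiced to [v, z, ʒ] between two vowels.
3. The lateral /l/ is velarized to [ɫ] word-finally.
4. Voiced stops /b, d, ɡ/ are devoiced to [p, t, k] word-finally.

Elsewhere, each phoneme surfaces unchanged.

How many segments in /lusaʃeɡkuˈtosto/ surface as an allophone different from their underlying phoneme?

3

Segments that undergo a rule: /s/ → [z] (rule 2); /ʃ/ → [ʒ] (rule 2); /t/ → [tʰ] (rule 1).
All other segments surface unchanged.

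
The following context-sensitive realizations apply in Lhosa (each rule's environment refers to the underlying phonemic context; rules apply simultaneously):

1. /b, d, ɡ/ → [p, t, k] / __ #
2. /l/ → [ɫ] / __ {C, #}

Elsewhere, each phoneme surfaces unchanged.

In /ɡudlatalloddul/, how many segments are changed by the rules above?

Segments that undergo a rule: /l/ → [ɫ] (rule 2); /l/ → [ɫ] (rule 2).
All other segments surface unchanged.

2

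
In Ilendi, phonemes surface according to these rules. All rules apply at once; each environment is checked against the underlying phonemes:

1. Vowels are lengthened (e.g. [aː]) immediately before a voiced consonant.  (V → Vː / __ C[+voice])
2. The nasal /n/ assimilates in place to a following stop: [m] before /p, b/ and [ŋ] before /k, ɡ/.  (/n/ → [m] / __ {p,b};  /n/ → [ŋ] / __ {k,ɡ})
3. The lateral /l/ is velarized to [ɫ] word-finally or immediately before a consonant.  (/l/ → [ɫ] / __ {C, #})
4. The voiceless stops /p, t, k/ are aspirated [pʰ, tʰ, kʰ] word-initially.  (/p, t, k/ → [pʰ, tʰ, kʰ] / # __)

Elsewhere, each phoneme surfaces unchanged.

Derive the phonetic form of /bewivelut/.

[beːwiːveːlut]

/b/ stays [b].
Rule 1 applies to /e/ (between /b/ and /w/: before a voiced consonant) → [eː].
/w/ — not in any rule's target class → [w].
Rule 1 applies to /i/ (between /w/ and /v/: before a voiced consonant) → [iː].
/v/ (between /i/ and /e/): no rule targets it → [v].
/e/ meets the environment for rule 1 (before a voiced consonant) → [eː].
/l/ — between /e/ and /u/; rule 3 does not apply here → [l].
/u/ (between /l/ and /t/) is in the target of rule 1 but the environment (before a voiced consonant) is not met → [u].
/t/ (word-final) fails the environment for rule 4, so it stays [t].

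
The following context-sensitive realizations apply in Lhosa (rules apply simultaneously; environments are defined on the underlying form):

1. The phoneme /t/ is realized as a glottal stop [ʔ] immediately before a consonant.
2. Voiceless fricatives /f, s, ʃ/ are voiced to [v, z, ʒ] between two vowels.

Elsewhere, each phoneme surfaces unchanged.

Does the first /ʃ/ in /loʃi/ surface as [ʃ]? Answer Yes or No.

No

/ʃ/ (between /o/ and /i/): between two vowels, so rule 2 applies → [ʒ].
The actual realization is [ʒ], not [ʃ].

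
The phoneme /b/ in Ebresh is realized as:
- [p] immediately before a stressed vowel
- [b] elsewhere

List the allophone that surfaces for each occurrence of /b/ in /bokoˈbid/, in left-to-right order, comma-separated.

[b], [p]

Occurrence 1 (position 1): no conditioning environment matches → elsewhere allophone [b].
Occurrence 2 (position 5): immediately before a stressed vowel → [p].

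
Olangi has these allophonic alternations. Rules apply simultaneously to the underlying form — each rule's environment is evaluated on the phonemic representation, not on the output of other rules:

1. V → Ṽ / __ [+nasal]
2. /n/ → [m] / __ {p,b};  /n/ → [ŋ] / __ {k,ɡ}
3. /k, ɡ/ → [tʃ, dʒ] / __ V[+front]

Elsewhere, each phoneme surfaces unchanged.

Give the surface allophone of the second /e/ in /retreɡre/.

/e/ (between /r/ and /ɡ/): rule 1 targets it, but not before a nasal consonant → unchanged [e].

[e]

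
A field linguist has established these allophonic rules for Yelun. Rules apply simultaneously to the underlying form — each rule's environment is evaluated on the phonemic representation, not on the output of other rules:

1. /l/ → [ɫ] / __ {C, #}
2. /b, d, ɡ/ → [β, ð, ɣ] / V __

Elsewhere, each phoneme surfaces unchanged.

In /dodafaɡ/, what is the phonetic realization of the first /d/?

/d/ (word-initial) is in the target of rule 2 but the environment (immediately after a vowel) is not met → [d].

[d]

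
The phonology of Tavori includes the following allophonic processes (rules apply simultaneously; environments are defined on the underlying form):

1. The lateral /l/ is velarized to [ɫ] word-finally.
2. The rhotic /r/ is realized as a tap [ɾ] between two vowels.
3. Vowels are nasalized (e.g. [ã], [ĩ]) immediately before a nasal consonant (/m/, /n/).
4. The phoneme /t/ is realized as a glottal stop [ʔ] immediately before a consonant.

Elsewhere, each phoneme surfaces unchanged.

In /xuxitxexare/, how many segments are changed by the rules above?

2

Segments that undergo a rule: /t/ → [ʔ] (rule 4); /r/ → [ɾ] (rule 2).
All other segments surface unchanged.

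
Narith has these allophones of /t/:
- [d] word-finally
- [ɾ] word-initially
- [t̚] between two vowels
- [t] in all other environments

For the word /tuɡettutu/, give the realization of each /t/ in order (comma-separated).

Occurrence 1 (position 1): word-initially → [ɾ].
Occurrence 2 (position 5): no conditioning environment matches → elsewhere allophone [t].
Occurrence 3 (position 6): no conditioning environment matches → elsewhere allophone [t].
Occurrence 4 (position 8): between two vowels → [t̚].

[ɾ], [t], [t], [t̚]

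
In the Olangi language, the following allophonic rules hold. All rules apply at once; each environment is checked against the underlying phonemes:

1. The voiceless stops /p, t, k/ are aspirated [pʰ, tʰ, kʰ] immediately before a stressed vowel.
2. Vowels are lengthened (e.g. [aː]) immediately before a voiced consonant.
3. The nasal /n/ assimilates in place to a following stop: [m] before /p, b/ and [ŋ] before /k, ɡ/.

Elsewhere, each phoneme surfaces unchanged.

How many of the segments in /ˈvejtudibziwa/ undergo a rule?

Segments that undergo a rule: /e/ → [eː] (rule 2); /u/ → [uː] (rule 2); /i/ → [iː] (rule 2); /i/ → [iː] (rule 2).
All other segments surface unchanged.

4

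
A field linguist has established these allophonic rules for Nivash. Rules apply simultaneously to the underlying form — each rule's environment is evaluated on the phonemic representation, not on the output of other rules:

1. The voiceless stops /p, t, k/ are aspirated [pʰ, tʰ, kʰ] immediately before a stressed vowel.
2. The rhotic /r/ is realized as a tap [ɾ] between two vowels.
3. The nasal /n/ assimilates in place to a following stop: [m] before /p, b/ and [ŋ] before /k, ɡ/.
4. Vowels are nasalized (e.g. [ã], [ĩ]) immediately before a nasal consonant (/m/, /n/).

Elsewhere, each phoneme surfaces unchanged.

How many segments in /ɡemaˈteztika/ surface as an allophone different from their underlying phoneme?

2

Segments that undergo a rule: /e/ → [ẽ] (rule 4); /t/ → [tʰ] (rule 1).
All other segments surface unchanged.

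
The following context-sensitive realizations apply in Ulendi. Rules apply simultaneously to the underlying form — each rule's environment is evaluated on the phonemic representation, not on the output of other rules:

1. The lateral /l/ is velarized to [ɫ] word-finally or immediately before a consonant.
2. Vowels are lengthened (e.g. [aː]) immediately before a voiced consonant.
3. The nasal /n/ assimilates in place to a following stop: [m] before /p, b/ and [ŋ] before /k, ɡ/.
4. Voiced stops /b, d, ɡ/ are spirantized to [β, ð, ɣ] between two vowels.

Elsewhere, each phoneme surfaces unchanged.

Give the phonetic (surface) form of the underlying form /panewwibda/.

[paːneːwwiːbda]

/p/ (word-initial) is unaffected → [p].
/a/ meets the environment for rule 2 (before a voiced consonant) → [aː].
/n/ (between /a/ and /e/) fails the environment for rule 3, so it stays [n].
Rule 2 applies to /e/ (between /n/ and /w/: before a voiced consonant) → [eː].
/w/ stays [w].
/w/ (between /w/ and /i/): no rule targets it → [w].
/i/ (between /w/ and /b/) occurs before a voiced consonant → [iː] by rule 2.
/b/ — between /i/ and /d/; rule 4 does not apply here → [b].
/d/ (between /b/ and /a/) is in the target of rule 4 but the environment (between two vowels) is not met → [d].
/a/ (word-final): rule 2 targets it, but not before a voiced consonant → unchanged [a].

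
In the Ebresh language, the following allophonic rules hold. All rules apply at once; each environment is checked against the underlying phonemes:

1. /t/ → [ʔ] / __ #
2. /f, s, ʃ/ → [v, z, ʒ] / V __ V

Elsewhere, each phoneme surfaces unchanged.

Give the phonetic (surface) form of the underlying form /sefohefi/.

[sevohevi]

/s/ (word-initial) is in the target of rule 2 but the environment (between two vowels) is not met → [s].
/f/ — between /e/ and /o/, between two vowels — surfaces as [v] (rule 2).
/f/ — between /e/ and /i/, between two vowels — surfaces as [v] (rule 2).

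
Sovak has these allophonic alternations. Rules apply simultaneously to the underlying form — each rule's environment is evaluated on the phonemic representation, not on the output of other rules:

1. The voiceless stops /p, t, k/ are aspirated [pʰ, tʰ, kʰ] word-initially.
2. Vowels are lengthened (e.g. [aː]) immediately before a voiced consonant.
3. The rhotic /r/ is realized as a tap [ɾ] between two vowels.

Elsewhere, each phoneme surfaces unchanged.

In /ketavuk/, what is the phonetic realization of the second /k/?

[k]

/k/ (word-final) is in the target of rule 1 but the environment (word-initially) is not met → [k].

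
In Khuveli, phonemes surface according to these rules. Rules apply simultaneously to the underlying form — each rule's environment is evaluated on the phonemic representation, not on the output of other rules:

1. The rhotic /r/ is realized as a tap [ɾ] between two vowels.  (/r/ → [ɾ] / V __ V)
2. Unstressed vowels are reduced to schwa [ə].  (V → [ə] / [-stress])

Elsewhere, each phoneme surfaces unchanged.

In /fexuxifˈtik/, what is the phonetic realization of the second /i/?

/i/ — between /t/ and /k/; rule 2 does not apply here → [i].

[i]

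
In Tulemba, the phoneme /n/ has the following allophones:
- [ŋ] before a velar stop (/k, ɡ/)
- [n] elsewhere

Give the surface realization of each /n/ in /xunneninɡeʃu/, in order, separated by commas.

Occurrence 1 (position 3): no conditioning environment matches → elsewhere allophone [n].
Occurrence 2 (position 4): no conditioning environment matches → elsewhere allophone [n].
Occurrence 3 (position 6): no conditioning environment matches → elsewhere allophone [n].
Occurrence 4 (position 8): before a velar stop → [ŋ].

[n], [n], [n], [ŋ]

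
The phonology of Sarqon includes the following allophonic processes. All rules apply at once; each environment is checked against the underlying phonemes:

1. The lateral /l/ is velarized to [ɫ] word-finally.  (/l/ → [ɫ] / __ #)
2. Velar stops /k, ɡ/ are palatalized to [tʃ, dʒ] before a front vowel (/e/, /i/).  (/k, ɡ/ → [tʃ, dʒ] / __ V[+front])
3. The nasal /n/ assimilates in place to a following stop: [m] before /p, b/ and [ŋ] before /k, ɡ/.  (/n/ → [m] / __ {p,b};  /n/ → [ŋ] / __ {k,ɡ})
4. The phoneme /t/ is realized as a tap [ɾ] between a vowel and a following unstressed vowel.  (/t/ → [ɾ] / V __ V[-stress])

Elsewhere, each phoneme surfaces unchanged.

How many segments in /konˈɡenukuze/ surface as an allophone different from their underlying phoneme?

Segments that undergo a rule: /n/ → [ŋ] (rule 3); /ɡ/ → [dʒ] (rule 2).
All other segments surface unchanged.

2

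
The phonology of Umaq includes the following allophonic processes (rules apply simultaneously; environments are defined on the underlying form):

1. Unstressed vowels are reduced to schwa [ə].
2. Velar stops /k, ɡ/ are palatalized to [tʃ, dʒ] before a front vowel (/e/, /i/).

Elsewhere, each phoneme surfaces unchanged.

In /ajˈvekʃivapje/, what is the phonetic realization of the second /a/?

/a/ (between /v/ and /p/) occurs in an unstressed syllable → [ə] by rule 1.

[ə]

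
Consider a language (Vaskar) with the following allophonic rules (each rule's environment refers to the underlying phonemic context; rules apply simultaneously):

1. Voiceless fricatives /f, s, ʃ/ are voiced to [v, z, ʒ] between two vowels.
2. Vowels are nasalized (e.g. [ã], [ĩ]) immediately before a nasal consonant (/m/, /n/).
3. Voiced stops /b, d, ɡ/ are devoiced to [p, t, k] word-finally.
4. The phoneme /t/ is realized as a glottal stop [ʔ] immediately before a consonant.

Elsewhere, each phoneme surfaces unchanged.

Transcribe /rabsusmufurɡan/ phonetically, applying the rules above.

/r/ (word-initial) is unaffected → [r].
/a/ (between /r/ and /b/) fails the environment for rule 2, so it stays [a].
/b/ — between /a/ and /s/; rule 3 does not apply here → [b].
/s/ — between /b/ and /u/; rule 1 does not apply here → [s].
/u/ (between /s/ and /s/) fails the environment for rule 2, so it stays [u].
/s/ — between /u/ and /m/; rule 1 does not apply here → [s].
/m/ — not in any rule's target class → [m].
/u/ — between /m/ and /f/; rule 2 does not apply here → [u].
/f/ (between /u/ and /u/) occurs between two vowels → [v] by rule 1.
/u/ (between /f/ and /r/) is in the target of rule 2 but the environment (before a nasal consonant) is not met → [u].
/r/ — not in any rule's target class → [r].
/ɡ/ — between /r/ and /a/; rule 3 does not apply here → [ɡ].
/a/ meets the environment for rule 2 (before a nasal consonant) → [ã].
/n/ (word-final) is unaffected → [n].

[rabsusmuvurɡãn]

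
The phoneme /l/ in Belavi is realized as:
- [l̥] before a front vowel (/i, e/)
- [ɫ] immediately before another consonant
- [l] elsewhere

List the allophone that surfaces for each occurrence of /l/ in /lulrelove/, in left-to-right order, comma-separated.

Occurrence 1 (position 1): no conditioning environment matches → elsewhere allophone [l].
Occurrence 2 (position 3): immediately before another consonant → [ɫ].
Occurrence 3 (position 6): no conditioning environment matches → elsewhere allophone [l].

[l], [ɫ], [l]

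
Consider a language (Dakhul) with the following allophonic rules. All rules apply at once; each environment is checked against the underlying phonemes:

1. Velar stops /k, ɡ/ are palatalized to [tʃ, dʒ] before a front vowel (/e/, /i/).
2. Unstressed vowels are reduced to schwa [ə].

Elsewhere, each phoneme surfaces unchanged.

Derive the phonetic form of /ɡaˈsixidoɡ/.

/ɡ/ (word-initial): rule 1 targets it, but not before a front vowel → unchanged [ɡ].
/a/ (between /ɡ/ and /s/): in an unstressed syllable, so rule 2 applies → [ə].
/i/ (between /s/ and /x/) fails the environment for rule 2, so it stays [i].
/i/ meets the environment for rule 2 (in an unstressed syllable) → [ə].
/o/ — between /d/ and /ɡ/, in an unstressed syllable — surfaces as [ə] (rule 2).
/ɡ/ (word-final) is in the target of rule 1 but the environment (before a front vowel) is not met → [ɡ].

[ɡəˈsixədəɡ]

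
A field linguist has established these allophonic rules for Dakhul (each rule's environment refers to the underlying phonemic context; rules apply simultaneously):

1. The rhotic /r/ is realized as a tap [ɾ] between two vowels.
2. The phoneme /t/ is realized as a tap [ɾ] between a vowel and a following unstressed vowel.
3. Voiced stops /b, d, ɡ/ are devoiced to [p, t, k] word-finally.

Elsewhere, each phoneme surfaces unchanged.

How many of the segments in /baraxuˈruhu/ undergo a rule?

2

Segments that undergo a rule: /r/ → [ɾ] (rule 1); /r/ → [ɾ] (rule 1).
All other segments surface unchanged.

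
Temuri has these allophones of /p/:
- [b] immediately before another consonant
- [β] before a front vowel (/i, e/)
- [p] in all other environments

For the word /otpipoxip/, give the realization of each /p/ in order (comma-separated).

Occurrence 1 (position 3): before a front vowel (/i, e/) → [β].
Occurrence 2 (position 5): no conditioning environment matches → elsewhere allophone [p].
Occurrence 3 (position 9): no conditioning environment matches → elsewhere allophone [p].

[β], [p], [p]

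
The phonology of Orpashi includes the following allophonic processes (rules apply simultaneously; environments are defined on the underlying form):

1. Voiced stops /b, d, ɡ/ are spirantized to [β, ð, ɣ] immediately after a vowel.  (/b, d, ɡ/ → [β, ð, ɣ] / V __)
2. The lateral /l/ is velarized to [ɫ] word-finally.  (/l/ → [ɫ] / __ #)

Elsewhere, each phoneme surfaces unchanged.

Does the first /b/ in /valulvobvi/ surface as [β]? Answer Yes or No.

Yes

/b/ (between /o/ and /v/): immediately after a vowel, so rule 1 applies → [β].
The actual realization is [β], which matches [β].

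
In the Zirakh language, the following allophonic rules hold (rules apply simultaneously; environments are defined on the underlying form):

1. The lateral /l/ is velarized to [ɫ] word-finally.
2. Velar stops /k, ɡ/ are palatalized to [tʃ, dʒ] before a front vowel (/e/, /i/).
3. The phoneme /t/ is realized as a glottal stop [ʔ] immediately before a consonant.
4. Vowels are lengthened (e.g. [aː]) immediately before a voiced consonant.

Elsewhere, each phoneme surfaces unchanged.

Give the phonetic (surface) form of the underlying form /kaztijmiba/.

/k/ (word-initial): rule 2 targets it, but not before a front vowel → unchanged [k].
Rule 4 applies to /a/ (between /k/ and /z/: before a voiced consonant) → [aː].
/z/ (between /a/ and /t/): no rule targets it → [z].
/t/ (between /z/ and /i/) fails the environment for rule 3, so it stays [t].
/i/ meets the environment for rule 4 (before a voiced consonant) → [iː].
/j/ (between /i/ and /m/): no rule targets it → [j].
/m/ (between /j/ and /i/): no rule targets it → [m].
Rule 4 applies to /i/ (between /m/ and /b/: before a voiced consonant) → [iː].
/b/ — not in any rule's target class → [b].
/a/ (word-final) is in the target of rule 4 but the environment (before a voiced consonant) is not met → [a].

[kaːztiːjmiːba]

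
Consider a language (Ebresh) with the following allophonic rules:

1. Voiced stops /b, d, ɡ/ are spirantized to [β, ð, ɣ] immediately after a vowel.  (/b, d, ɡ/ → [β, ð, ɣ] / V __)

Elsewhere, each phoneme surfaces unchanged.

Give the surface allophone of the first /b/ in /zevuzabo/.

[β]

Rule 1 applies to /b/ (between /a/ and /o/: immediately after a vowel) → [β].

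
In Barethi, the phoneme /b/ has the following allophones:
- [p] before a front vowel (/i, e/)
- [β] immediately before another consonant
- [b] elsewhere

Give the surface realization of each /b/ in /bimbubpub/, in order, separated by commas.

[p], [b], [β], [b]

Occurrence 1 (position 1): before a front vowel (/i, e/) → [p].
Occurrence 2 (position 4): no conditioning environment matches → elsewhere allophone [b].
Occurrence 3 (position 6): immediately before another consonant → [β].
Occurrence 4 (position 9): no conditioning environment matches → elsewhere allophone [b].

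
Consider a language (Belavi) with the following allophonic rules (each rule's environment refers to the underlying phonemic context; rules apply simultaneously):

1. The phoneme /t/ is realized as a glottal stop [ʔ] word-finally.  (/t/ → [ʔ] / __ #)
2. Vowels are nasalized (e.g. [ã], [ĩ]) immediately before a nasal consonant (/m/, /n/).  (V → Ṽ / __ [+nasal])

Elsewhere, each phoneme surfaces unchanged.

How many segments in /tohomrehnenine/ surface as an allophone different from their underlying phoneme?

3

Segments that undergo a rule: /o/ → [õ] (rule 2); /e/ → [ẽ] (rule 2); /i/ → [ĩ] (rule 2).
All other segments surface unchanged.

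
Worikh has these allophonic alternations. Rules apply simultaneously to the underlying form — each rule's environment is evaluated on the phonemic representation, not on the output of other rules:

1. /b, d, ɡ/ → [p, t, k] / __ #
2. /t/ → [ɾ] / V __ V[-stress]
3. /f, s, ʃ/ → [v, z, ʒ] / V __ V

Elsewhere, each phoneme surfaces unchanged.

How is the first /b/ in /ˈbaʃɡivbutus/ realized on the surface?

/b/ (word-initial) fails the environment for rule 1, so it stays [b].

[b]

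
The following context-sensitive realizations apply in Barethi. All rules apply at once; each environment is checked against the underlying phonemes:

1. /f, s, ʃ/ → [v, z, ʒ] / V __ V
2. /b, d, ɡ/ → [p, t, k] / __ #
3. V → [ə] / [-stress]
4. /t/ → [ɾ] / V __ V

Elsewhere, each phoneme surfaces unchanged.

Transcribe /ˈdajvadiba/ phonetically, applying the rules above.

/d/ (word-initial): rule 2 targets it, but not word-finally → unchanged [d].
/a/ — between /d/ and /j/; rule 3 does not apply here → [a].
/j/ — not in any rule's target class → [j].
/v/ (between /j/ and /a/) is unaffected → [v].
/a/ (between /v/ and /d/) occurs in an unstressed syllable → [ə] by rule 3.
/d/ (between /a/ and /i/) is in the target of rule 2 but the environment (word-finally) is not met → [d].
/i/ (between /d/ and /b/) occurs in an unstressed syllable → [ə] by rule 3.
/b/ (between /i/ and /a/): rule 2 targets it, but not word-finally → unchanged [b].
/a/ (word-final): in an unstressed syllable, so rule 3 applies → [ə].

[ˈdajvədəbə]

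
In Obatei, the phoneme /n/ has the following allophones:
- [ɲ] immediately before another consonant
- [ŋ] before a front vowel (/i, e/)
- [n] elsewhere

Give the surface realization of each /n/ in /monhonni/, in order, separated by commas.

[ɲ], [ɲ], [ŋ]

Occurrence 1 (position 3): immediately before another consonant → [ɲ].
Occurrence 2 (position 6): immediately before another consonant → [ɲ].
Occurrence 3 (position 7): before a front vowel (/i, e/) → [ŋ].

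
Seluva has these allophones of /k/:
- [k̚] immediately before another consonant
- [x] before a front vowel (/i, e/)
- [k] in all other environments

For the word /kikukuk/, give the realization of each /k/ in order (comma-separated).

[x], [k], [k], [k]

Occurrence 1 (position 1): before a front vowel (/i, e/) → [x].
Occurrence 2 (position 3): no conditioning environment matches → elsewhere allophone [k].
Occurrence 3 (position 5): no conditioning environment matches → elsewhere allophone [k].
Occurrence 4 (position 7): no conditioning environment matches → elsewhere allophone [k].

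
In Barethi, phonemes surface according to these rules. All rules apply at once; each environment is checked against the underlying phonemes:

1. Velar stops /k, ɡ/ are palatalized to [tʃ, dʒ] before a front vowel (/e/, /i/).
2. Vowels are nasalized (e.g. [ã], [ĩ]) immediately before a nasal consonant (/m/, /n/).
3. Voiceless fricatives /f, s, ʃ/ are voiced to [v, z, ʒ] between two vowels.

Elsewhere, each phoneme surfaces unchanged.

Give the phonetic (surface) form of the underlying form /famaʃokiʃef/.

[fãmaʒotʃiʒef]

/f/ (word-initial): rule 3 targets it, but not between two vowels → unchanged [f].
/a/ — between /f/ and /m/, before a nasal consonant — surfaces as [ã] (rule 2).
/a/ — between /m/ and /ʃ/; rule 2 does not apply here → [a].
Rule 3 applies to /ʃ/ (between /a/ and /o/: between two vowels) → [ʒ].
/o/ (between /ʃ/ and /k/) is in the target of rule 2 but the environment (before a nasal consonant) is not met → [o].
/k/ meets the environment for rule 1 (before a front vowel) → [tʃ].
/i/ — between /k/ and /ʃ/; rule 2 does not apply here → [i].
/ʃ/ — between /i/ and /e/, between two vowels — surfaces as [ʒ] (rule 3).
/e/ (between /ʃ/ and /f/) is in the target of rule 2 but the environment (before a nasal consonant) is not met → [e].
/f/ (word-final) fails the environment for rule 3, so it stays [f].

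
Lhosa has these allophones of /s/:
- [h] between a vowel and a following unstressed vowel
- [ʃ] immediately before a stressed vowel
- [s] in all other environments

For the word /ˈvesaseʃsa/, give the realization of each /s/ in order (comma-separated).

[h], [h], [s]

Occurrence 1 (position 3): between a vowel and a following unstressed vowel → [h].
Occurrence 2 (position 5): between a vowel and a following unstressed vowel → [h].
Occurrence 3 (position 8): no conditioning environment matches → elsewhere allophone [s].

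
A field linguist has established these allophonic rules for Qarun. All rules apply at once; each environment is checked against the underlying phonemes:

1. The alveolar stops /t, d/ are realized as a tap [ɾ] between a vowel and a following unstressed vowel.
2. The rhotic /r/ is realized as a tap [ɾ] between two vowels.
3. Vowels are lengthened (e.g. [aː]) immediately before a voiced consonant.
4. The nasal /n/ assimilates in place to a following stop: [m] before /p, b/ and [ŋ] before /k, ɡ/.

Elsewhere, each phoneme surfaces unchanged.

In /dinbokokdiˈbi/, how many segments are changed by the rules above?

Segments that undergo a rule: /i/ → [iː] (rule 3); /n/ → [m] (rule 4); /i/ → [iː] (rule 3).
All other segments surface unchanged.

3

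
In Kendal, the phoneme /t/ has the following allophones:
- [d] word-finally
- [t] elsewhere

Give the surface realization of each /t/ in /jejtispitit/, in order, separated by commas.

Occurrence 1 (position 4): no conditioning environment matches → elsewhere allophone [t].
Occurrence 2 (position 9): no conditioning environment matches → elsewhere allophone [t].
Occurrence 3 (position 11): word-finally → [d].

[t], [t], [d]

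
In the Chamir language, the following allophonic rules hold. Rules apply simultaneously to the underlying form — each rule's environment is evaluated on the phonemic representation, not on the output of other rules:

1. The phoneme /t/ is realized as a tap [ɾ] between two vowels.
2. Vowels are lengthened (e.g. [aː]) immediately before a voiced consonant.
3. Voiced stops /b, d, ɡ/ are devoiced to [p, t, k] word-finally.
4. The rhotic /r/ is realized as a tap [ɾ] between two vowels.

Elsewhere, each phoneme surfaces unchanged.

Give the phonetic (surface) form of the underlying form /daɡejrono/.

[daːɡeːjroːno]

/d/ (word-initial) fails the environment for rule 3, so it stays [d].
/a/ meets the environment for rule 2 (before a voiced consonant) → [aː].
/ɡ/ (between /a/ and /e/): rule 3 targets it, but not word-finally → unchanged [ɡ].
/e/ meets the environment for rule 2 (before a voiced consonant) → [eː].
/r/ (between /j/ and /o/) is in the target of rule 4 but the environment (between two vowels) is not met → [r].
Rule 2 applies to /o/ (between /r/ and /n/: before a voiced consonant) → [oː].
/o/ (word-final) fails the environment for rule 2, so it stays [o].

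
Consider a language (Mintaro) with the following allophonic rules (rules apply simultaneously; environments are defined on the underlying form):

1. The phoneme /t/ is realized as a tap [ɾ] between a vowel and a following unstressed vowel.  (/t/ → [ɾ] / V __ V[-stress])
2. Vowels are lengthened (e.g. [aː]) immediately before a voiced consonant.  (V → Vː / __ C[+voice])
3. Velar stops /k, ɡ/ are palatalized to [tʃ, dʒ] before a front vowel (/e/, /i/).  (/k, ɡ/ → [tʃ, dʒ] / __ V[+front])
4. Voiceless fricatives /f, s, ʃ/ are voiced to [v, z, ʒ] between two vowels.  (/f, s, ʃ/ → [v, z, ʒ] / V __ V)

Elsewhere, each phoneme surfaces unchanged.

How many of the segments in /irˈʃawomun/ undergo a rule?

Segments that undergo a rule: /i/ → [iː] (rule 2); /a/ → [aː] (rule 2); /o/ → [oː] (rule 2); /u/ → [uː] (rule 2).
All other segments surface unchanged.

4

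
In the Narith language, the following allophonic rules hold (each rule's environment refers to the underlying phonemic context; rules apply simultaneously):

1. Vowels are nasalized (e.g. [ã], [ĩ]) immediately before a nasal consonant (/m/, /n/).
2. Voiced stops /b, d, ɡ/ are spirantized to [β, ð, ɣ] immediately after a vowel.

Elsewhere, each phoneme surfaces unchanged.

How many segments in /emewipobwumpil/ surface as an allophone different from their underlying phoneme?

3

Segments that undergo a rule: /e/ → [ẽ] (rule 1); /b/ → [β] (rule 2); /u/ → [ũ] (rule 1).
All other segments surface unchanged.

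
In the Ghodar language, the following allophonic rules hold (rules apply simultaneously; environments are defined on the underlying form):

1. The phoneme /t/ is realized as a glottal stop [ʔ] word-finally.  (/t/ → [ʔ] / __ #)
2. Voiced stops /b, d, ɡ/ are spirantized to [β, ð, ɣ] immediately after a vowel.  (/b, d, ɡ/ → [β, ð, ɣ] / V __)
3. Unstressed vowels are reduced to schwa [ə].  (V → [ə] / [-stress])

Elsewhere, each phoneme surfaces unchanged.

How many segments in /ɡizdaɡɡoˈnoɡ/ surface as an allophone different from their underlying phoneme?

5

Segments that undergo a rule: /i/ → [ə] (rule 3); /a/ → [ə] (rule 3); /ɡ/ → [ɣ] (rule 2); /o/ → [ə] (rule 3); /ɡ/ → [ɣ] (rule 2).
All other segments surface unchanged.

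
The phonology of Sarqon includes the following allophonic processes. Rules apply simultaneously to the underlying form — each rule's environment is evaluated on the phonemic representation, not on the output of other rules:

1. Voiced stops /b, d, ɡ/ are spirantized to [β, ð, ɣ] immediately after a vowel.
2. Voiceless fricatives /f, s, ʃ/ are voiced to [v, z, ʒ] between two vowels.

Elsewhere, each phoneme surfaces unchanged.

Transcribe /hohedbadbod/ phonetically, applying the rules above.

/h/ — not in any rule's target class → [h].
/o/ (between /h/ and /h/) is unaffected → [o].
/h/ — not in any rule's target class → [h].
/e/ (between /h/ and /d/) is unaffected → [e].
/d/ (between /e/ and /b/): immediately after a vowel, so rule 1 applies → [ð].
/b/ (between /d/ and /a/): rule 1 targets it, but not immediately after a vowel → unchanged [b].
/a/ (between /b/ and /d/): no rule targets it → [a].
/d/ (between /a/ and /b/) occurs immediately after a vowel → [ð] by rule 1.
/b/ — between /d/ and /o/; rule 1 does not apply here → [b].
/o/ — not in any rule's target class → [o].
Rule 1 applies to /d/ (word-final: immediately after a vowel) → [ð].

[hoheðbaðboð]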